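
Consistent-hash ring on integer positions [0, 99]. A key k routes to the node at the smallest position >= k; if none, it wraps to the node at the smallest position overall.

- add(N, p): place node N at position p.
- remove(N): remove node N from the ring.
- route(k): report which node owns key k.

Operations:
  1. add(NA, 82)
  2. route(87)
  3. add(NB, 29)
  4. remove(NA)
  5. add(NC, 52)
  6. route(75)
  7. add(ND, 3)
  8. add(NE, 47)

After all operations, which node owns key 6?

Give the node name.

Op 1: add NA@82 -> ring=[82:NA]
Op 2: route key 87: none >= 87, wrap to smallest pos 82 -> NA
Op 3: add NB@29 -> ring=[29:NB,82:NA]
Op 4: remove NA -> ring=[29:NB]
Op 5: add NC@52 -> ring=[29:NB,52:NC]
Op 6: route key 75: none >= 75, wrap to smallest pos 29 -> NB
Op 7: add ND@3 -> ring=[3:ND,29:NB,52:NC]
Op 8: add NE@47 -> ring=[3:ND,29:NB,47:NE,52:NC]
Final route key 6: smallest pos >= 6 is 29 -> NB

Answer: NB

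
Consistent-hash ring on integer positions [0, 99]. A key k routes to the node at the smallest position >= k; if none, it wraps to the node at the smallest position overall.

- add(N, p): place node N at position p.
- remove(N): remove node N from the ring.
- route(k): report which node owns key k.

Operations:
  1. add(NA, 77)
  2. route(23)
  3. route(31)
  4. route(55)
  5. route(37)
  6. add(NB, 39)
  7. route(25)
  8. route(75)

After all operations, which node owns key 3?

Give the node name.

Answer: NB

Derivation:
Op 1: add NA@77 -> ring=[77:NA]
Op 2: route key 23: smallest pos >= 23 is 77 -> NA
Op 3: route key 31: smallest pos >= 31 is 77 -> NA
Op 4: route key 55: smallest pos >= 55 is 77 -> NA
Op 5: route key 37: smallest pos >= 37 is 77 -> NA
Op 6: add NB@39 -> ring=[39:NB,77:NA]
Op 7: route key 25: smallest pos >= 25 is 39 -> NB
Op 8: route key 75: smallest pos >= 75 is 77 -> NA
Final route key 3: smallest pos >= 3 is 39 -> NB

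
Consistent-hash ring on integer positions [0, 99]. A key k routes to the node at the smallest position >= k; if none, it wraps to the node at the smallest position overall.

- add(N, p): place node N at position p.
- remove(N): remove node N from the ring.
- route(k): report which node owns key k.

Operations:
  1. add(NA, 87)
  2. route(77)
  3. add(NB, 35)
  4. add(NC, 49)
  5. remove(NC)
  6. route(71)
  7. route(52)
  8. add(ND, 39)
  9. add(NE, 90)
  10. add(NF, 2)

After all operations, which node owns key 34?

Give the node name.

Op 1: add NA@87 -> ring=[87:NA]
Op 2: route key 77: smallest pos >= 77 is 87 -> NA
Op 3: add NB@35 -> ring=[35:NB,87:NA]
Op 4: add NC@49 -> ring=[35:NB,49:NC,87:NA]
Op 5: remove NC -> ring=[35:NB,87:NA]
Op 6: route key 71: smallest pos >= 71 is 87 -> NA
Op 7: route key 52: smallest pos >= 52 is 87 -> NA
Op 8: add ND@39 -> ring=[35:NB,39:ND,87:NA]
Op 9: add NE@90 -> ring=[35:NB,39:ND,87:NA,90:NE]
Op 10: add NF@2 -> ring=[2:NF,35:NB,39:ND,87:NA,90:NE]
Final route key 34: smallest pos >= 34 is 35 -> NB

Answer: NB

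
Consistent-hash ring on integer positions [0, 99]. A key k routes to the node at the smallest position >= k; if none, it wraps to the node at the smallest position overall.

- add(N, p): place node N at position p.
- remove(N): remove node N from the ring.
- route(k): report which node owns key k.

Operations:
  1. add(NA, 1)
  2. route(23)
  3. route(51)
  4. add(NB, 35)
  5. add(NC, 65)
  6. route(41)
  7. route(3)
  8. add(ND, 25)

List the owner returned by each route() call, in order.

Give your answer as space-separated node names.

Op 1: add NA@1 -> ring=[1:NA]
Op 2: route key 23: none >= 23, wrap to smallest pos 1 -> NA
Op 3: route key 51: none >= 51, wrap to smallest pos 1 -> NA
Op 4: add NB@35 -> ring=[1:NA,35:NB]
Op 5: add NC@65 -> ring=[1:NA,35:NB,65:NC]
Op 6: route key 41: smallest pos >= 41 is 65 -> NC
Op 7: route key 3: smallest pos >= 3 is 35 -> NB
Op 8: add ND@25 -> ring=[1:NA,25:ND,35:NB,65:NC]

Answer: NA NA NC NB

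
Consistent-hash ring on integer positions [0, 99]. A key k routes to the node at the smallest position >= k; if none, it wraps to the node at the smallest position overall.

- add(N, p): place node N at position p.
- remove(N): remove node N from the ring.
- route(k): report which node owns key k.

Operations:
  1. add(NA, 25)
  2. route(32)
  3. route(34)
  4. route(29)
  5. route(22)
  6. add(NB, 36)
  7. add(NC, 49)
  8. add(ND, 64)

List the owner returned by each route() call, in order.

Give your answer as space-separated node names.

Answer: NA NA NA NA

Derivation:
Op 1: add NA@25 -> ring=[25:NA]
Op 2: route key 32: none >= 32, wrap to smallest pos 25 -> NA
Op 3: route key 34: none >= 34, wrap to smallest pos 25 -> NA
Op 4: route key 29: none >= 29, wrap to smallest pos 25 -> NA
Op 5: route key 22: smallest pos >= 22 is 25 -> NA
Op 6: add NB@36 -> ring=[25:NA,36:NB]
Op 7: add NC@49 -> ring=[25:NA,36:NB,49:NC]
Op 8: add ND@64 -> ring=[25:NA,36:NB,49:NC,64:ND]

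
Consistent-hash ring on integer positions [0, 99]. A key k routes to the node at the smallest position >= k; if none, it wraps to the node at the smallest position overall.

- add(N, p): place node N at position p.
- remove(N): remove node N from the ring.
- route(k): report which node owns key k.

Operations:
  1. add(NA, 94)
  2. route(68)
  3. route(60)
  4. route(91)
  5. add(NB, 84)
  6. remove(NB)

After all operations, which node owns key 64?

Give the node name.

Answer: NA

Derivation:
Op 1: add NA@94 -> ring=[94:NA]
Op 2: route key 68: smallest pos >= 68 is 94 -> NA
Op 3: route key 60: smallest pos >= 60 is 94 -> NA
Op 4: route key 91: smallest pos >= 91 is 94 -> NA
Op 5: add NB@84 -> ring=[84:NB,94:NA]
Op 6: remove NB -> ring=[94:NA]
Final route key 64: smallest pos >= 64 is 94 -> NA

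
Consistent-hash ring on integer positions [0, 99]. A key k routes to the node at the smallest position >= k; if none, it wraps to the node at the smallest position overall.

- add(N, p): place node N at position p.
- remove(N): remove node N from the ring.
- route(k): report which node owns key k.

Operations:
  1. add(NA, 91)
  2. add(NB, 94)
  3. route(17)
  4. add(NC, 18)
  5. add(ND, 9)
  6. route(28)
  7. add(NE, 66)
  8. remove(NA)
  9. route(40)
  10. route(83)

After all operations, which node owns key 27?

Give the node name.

Answer: NE

Derivation:
Op 1: add NA@91 -> ring=[91:NA]
Op 2: add NB@94 -> ring=[91:NA,94:NB]
Op 3: route key 17: smallest pos >= 17 is 91 -> NA
Op 4: add NC@18 -> ring=[18:NC,91:NA,94:NB]
Op 5: add ND@9 -> ring=[9:ND,18:NC,91:NA,94:NB]
Op 6: route key 28: smallest pos >= 28 is 91 -> NA
Op 7: add NE@66 -> ring=[9:ND,18:NC,66:NE,91:NA,94:NB]
Op 8: remove NA -> ring=[9:ND,18:NC,66:NE,94:NB]
Op 9: route key 40: smallest pos >= 40 is 66 -> NE
Op 10: route key 83: smallest pos >= 83 is 94 -> NB
Final route key 27: smallest pos >= 27 is 66 -> NE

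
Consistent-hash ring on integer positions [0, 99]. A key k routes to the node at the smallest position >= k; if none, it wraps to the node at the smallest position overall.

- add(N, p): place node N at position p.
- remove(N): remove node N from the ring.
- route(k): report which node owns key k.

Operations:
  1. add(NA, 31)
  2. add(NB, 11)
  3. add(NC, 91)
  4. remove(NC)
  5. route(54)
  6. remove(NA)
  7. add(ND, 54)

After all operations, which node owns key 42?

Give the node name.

Op 1: add NA@31 -> ring=[31:NA]
Op 2: add NB@11 -> ring=[11:NB,31:NA]
Op 3: add NC@91 -> ring=[11:NB,31:NA,91:NC]
Op 4: remove NC -> ring=[11:NB,31:NA]
Op 5: route key 54: none >= 54, wrap to smallest pos 11 -> NB
Op 6: remove NA -> ring=[11:NB]
Op 7: add ND@54 -> ring=[11:NB,54:ND]
Final route key 42: smallest pos >= 42 is 54 -> ND

Answer: ND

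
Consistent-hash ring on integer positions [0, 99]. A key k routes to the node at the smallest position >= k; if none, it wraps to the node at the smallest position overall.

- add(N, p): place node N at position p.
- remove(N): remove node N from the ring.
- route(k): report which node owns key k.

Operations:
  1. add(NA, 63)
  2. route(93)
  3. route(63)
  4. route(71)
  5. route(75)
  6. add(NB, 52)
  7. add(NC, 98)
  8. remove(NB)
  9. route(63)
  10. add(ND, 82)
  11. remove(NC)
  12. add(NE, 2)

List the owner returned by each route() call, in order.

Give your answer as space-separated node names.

Op 1: add NA@63 -> ring=[63:NA]
Op 2: route key 93: none >= 93, wrap to smallest pos 63 -> NA
Op 3: route key 63: smallest pos >= 63 is 63 -> NA
Op 4: route key 71: none >= 71, wrap to smallest pos 63 -> NA
Op 5: route key 75: none >= 75, wrap to smallest pos 63 -> NA
Op 6: add NB@52 -> ring=[52:NB,63:NA]
Op 7: add NC@98 -> ring=[52:NB,63:NA,98:NC]
Op 8: remove NB -> ring=[63:NA,98:NC]
Op 9: route key 63: smallest pos >= 63 is 63 -> NA
Op 10: add ND@82 -> ring=[63:NA,82:ND,98:NC]
Op 11: remove NC -> ring=[63:NA,82:ND]
Op 12: add NE@2 -> ring=[2:NE,63:NA,82:ND]

Answer: NA NA NA NA NA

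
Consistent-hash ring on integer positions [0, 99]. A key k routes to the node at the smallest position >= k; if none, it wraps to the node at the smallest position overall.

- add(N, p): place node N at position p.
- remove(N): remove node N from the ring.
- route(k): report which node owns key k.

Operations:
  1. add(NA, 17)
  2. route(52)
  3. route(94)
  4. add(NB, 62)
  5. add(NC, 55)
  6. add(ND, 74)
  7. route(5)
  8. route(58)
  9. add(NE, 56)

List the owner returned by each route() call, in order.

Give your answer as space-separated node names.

Op 1: add NA@17 -> ring=[17:NA]
Op 2: route key 52: none >= 52, wrap to smallest pos 17 -> NA
Op 3: route key 94: none >= 94, wrap to smallest pos 17 -> NA
Op 4: add NB@62 -> ring=[17:NA,62:NB]
Op 5: add NC@55 -> ring=[17:NA,55:NC,62:NB]
Op 6: add ND@74 -> ring=[17:NA,55:NC,62:NB,74:ND]
Op 7: route key 5: smallest pos >= 5 is 17 -> NA
Op 8: route key 58: smallest pos >= 58 is 62 -> NB
Op 9: add NE@56 -> ring=[17:NA,55:NC,56:NE,62:NB,74:ND]

Answer: NA NA NA NB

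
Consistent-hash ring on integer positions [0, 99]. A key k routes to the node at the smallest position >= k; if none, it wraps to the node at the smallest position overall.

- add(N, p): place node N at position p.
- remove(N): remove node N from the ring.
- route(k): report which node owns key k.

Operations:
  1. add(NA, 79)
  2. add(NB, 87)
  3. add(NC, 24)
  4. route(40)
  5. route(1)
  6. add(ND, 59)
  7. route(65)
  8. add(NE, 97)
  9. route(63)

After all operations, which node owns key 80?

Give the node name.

Answer: NB

Derivation:
Op 1: add NA@79 -> ring=[79:NA]
Op 2: add NB@87 -> ring=[79:NA,87:NB]
Op 3: add NC@24 -> ring=[24:NC,79:NA,87:NB]
Op 4: route key 40: smallest pos >= 40 is 79 -> NA
Op 5: route key 1: smallest pos >= 1 is 24 -> NC
Op 6: add ND@59 -> ring=[24:NC,59:ND,79:NA,87:NB]
Op 7: route key 65: smallest pos >= 65 is 79 -> NA
Op 8: add NE@97 -> ring=[24:NC,59:ND,79:NA,87:NB,97:NE]
Op 9: route key 63: smallest pos >= 63 is 79 -> NA
Final route key 80: smallest pos >= 80 is 87 -> NB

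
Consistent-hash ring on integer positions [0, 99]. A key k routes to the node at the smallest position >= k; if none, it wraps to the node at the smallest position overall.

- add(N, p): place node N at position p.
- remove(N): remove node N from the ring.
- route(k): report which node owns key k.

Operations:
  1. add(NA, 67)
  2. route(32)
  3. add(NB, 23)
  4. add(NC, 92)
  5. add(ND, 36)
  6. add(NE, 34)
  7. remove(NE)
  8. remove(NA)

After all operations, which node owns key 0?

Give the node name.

Answer: NB

Derivation:
Op 1: add NA@67 -> ring=[67:NA]
Op 2: route key 32: smallest pos >= 32 is 67 -> NA
Op 3: add NB@23 -> ring=[23:NB,67:NA]
Op 4: add NC@92 -> ring=[23:NB,67:NA,92:NC]
Op 5: add ND@36 -> ring=[23:NB,36:ND,67:NA,92:NC]
Op 6: add NE@34 -> ring=[23:NB,34:NE,36:ND,67:NA,92:NC]
Op 7: remove NE -> ring=[23:NB,36:ND,67:NA,92:NC]
Op 8: remove NA -> ring=[23:NB,36:ND,92:NC]
Final route key 0: smallest pos >= 0 is 23 -> NB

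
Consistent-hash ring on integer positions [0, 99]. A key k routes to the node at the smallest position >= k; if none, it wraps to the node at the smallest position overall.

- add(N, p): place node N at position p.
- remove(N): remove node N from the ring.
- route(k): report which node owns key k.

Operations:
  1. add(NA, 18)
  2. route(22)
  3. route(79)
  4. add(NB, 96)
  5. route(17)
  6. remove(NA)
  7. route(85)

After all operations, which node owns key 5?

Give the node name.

Answer: NB

Derivation:
Op 1: add NA@18 -> ring=[18:NA]
Op 2: route key 22: none >= 22, wrap to smallest pos 18 -> NA
Op 3: route key 79: none >= 79, wrap to smallest pos 18 -> NA
Op 4: add NB@96 -> ring=[18:NA,96:NB]
Op 5: route key 17: smallest pos >= 17 is 18 -> NA
Op 6: remove NA -> ring=[96:NB]
Op 7: route key 85: smallest pos >= 85 is 96 -> NB
Final route key 5: smallest pos >= 5 is 96 -> NB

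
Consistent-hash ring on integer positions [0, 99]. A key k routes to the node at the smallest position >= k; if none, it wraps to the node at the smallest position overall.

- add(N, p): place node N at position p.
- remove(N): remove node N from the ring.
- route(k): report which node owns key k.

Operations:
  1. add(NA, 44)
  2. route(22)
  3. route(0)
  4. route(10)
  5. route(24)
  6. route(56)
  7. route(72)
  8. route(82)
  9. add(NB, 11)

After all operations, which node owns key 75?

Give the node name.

Answer: NB

Derivation:
Op 1: add NA@44 -> ring=[44:NA]
Op 2: route key 22: smallest pos >= 22 is 44 -> NA
Op 3: route key 0: smallest pos >= 0 is 44 -> NA
Op 4: route key 10: smallest pos >= 10 is 44 -> NA
Op 5: route key 24: smallest pos >= 24 is 44 -> NA
Op 6: route key 56: none >= 56, wrap to smallest pos 44 -> NA
Op 7: route key 72: none >= 72, wrap to smallest pos 44 -> NA
Op 8: route key 82: none >= 82, wrap to smallest pos 44 -> NA
Op 9: add NB@11 -> ring=[11:NB,44:NA]
Final route key 75: none >= 75, wrap to smallest pos 11 -> NB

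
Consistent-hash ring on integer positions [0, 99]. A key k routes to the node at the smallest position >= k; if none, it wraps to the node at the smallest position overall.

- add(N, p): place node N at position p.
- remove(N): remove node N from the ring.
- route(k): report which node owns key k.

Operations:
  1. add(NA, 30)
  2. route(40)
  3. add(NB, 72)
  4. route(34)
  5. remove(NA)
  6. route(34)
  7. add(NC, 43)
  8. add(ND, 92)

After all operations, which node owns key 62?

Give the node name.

Answer: NB

Derivation:
Op 1: add NA@30 -> ring=[30:NA]
Op 2: route key 40: none >= 40, wrap to smallest pos 30 -> NA
Op 3: add NB@72 -> ring=[30:NA,72:NB]
Op 4: route key 34: smallest pos >= 34 is 72 -> NB
Op 5: remove NA -> ring=[72:NB]
Op 6: route key 34: smallest pos >= 34 is 72 -> NB
Op 7: add NC@43 -> ring=[43:NC,72:NB]
Op 8: add ND@92 -> ring=[43:NC,72:NB,92:ND]
Final route key 62: smallest pos >= 62 is 72 -> NB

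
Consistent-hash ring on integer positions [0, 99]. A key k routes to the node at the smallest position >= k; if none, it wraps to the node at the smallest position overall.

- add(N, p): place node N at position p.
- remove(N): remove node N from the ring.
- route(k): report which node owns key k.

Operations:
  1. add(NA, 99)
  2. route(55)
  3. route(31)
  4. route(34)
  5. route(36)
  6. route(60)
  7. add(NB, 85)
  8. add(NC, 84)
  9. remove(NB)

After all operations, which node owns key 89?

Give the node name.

Op 1: add NA@99 -> ring=[99:NA]
Op 2: route key 55: smallest pos >= 55 is 99 -> NA
Op 3: route key 31: smallest pos >= 31 is 99 -> NA
Op 4: route key 34: smallest pos >= 34 is 99 -> NA
Op 5: route key 36: smallest pos >= 36 is 99 -> NA
Op 6: route key 60: smallest pos >= 60 is 99 -> NA
Op 7: add NB@85 -> ring=[85:NB,99:NA]
Op 8: add NC@84 -> ring=[84:NC,85:NB,99:NA]
Op 9: remove NB -> ring=[84:NC,99:NA]
Final route key 89: smallest pos >= 89 is 99 -> NA

Answer: NA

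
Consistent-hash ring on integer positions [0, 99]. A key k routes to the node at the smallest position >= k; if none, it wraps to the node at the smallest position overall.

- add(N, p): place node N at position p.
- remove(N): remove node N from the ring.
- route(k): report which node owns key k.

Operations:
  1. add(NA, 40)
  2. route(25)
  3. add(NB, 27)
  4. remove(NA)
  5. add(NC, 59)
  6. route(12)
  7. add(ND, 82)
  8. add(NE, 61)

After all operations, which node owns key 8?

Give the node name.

Answer: NB

Derivation:
Op 1: add NA@40 -> ring=[40:NA]
Op 2: route key 25: smallest pos >= 25 is 40 -> NA
Op 3: add NB@27 -> ring=[27:NB,40:NA]
Op 4: remove NA -> ring=[27:NB]
Op 5: add NC@59 -> ring=[27:NB,59:NC]
Op 6: route key 12: smallest pos >= 12 is 27 -> NB
Op 7: add ND@82 -> ring=[27:NB,59:NC,82:ND]
Op 8: add NE@61 -> ring=[27:NB,59:NC,61:NE,82:ND]
Final route key 8: smallest pos >= 8 is 27 -> NB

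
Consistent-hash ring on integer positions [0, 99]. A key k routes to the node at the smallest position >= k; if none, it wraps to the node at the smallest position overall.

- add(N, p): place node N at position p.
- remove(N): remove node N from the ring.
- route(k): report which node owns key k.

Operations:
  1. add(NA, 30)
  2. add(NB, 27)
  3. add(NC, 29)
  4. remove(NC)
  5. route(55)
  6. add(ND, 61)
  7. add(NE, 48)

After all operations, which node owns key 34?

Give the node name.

Op 1: add NA@30 -> ring=[30:NA]
Op 2: add NB@27 -> ring=[27:NB,30:NA]
Op 3: add NC@29 -> ring=[27:NB,29:NC,30:NA]
Op 4: remove NC -> ring=[27:NB,30:NA]
Op 5: route key 55: none >= 55, wrap to smallest pos 27 -> NB
Op 6: add ND@61 -> ring=[27:NB,30:NA,61:ND]
Op 7: add NE@48 -> ring=[27:NB,30:NA,48:NE,61:ND]
Final route key 34: smallest pos >= 34 is 48 -> NE

Answer: NE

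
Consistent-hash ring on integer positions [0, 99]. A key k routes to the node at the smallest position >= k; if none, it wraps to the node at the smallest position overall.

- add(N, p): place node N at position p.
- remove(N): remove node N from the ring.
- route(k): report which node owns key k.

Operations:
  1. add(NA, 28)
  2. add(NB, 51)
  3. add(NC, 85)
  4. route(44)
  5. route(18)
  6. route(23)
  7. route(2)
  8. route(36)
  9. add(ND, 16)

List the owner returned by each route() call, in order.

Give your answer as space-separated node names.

Answer: NB NA NA NA NB

Derivation:
Op 1: add NA@28 -> ring=[28:NA]
Op 2: add NB@51 -> ring=[28:NA,51:NB]
Op 3: add NC@85 -> ring=[28:NA,51:NB,85:NC]
Op 4: route key 44: smallest pos >= 44 is 51 -> NB
Op 5: route key 18: smallest pos >= 18 is 28 -> NA
Op 6: route key 23: smallest pos >= 23 is 28 -> NA
Op 7: route key 2: smallest pos >= 2 is 28 -> NA
Op 8: route key 36: smallest pos >= 36 is 51 -> NB
Op 9: add ND@16 -> ring=[16:ND,28:NA,51:NB,85:NC]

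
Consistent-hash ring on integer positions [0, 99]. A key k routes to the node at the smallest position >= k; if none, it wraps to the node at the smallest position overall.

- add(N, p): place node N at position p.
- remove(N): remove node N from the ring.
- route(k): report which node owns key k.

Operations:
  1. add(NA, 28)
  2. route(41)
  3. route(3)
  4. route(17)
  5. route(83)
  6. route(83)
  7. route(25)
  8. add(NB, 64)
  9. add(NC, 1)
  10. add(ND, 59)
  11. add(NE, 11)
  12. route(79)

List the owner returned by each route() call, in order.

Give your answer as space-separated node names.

Op 1: add NA@28 -> ring=[28:NA]
Op 2: route key 41: none >= 41, wrap to smallest pos 28 -> NA
Op 3: route key 3: smallest pos >= 3 is 28 -> NA
Op 4: route key 17: smallest pos >= 17 is 28 -> NA
Op 5: route key 83: none >= 83, wrap to smallest pos 28 -> NA
Op 6: route key 83: none >= 83, wrap to smallest pos 28 -> NA
Op 7: route key 25: smallest pos >= 25 is 28 -> NA
Op 8: add NB@64 -> ring=[28:NA,64:NB]
Op 9: add NC@1 -> ring=[1:NC,28:NA,64:NB]
Op 10: add ND@59 -> ring=[1:NC,28:NA,59:ND,64:NB]
Op 11: add NE@11 -> ring=[1:NC,11:NE,28:NA,59:ND,64:NB]
Op 12: route key 79: none >= 79, wrap to smallest pos 1 -> NC

Answer: NA NA NA NA NA NA NC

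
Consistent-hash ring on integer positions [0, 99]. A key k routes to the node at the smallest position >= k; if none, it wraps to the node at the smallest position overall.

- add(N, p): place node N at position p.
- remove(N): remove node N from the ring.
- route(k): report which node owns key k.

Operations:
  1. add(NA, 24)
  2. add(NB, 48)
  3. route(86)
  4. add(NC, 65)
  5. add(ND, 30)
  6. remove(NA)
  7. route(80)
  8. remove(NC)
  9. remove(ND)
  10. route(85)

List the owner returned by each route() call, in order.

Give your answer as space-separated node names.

Answer: NA ND NB

Derivation:
Op 1: add NA@24 -> ring=[24:NA]
Op 2: add NB@48 -> ring=[24:NA,48:NB]
Op 3: route key 86: none >= 86, wrap to smallest pos 24 -> NA
Op 4: add NC@65 -> ring=[24:NA,48:NB,65:NC]
Op 5: add ND@30 -> ring=[24:NA,30:ND,48:NB,65:NC]
Op 6: remove NA -> ring=[30:ND,48:NB,65:NC]
Op 7: route key 80: none >= 80, wrap to smallest pos 30 -> ND
Op 8: remove NC -> ring=[30:ND,48:NB]
Op 9: remove ND -> ring=[48:NB]
Op 10: route key 85: none >= 85, wrap to smallest pos 48 -> NB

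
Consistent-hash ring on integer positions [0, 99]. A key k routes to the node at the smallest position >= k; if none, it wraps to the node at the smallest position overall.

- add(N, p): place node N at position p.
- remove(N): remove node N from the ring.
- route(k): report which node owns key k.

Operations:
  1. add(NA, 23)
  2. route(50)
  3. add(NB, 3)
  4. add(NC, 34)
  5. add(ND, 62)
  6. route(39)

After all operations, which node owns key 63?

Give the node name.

Op 1: add NA@23 -> ring=[23:NA]
Op 2: route key 50: none >= 50, wrap to smallest pos 23 -> NA
Op 3: add NB@3 -> ring=[3:NB,23:NA]
Op 4: add NC@34 -> ring=[3:NB,23:NA,34:NC]
Op 5: add ND@62 -> ring=[3:NB,23:NA,34:NC,62:ND]
Op 6: route key 39: smallest pos >= 39 is 62 -> ND
Final route key 63: none >= 63, wrap to smallest pos 3 -> NB

Answer: NB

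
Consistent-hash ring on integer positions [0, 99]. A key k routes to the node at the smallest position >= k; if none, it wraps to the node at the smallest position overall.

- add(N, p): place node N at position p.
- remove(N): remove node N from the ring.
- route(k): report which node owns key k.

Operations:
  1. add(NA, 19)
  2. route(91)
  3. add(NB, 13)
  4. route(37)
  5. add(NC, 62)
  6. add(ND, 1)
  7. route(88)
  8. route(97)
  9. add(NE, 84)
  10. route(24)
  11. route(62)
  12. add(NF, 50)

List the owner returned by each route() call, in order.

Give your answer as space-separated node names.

Op 1: add NA@19 -> ring=[19:NA]
Op 2: route key 91: none >= 91, wrap to smallest pos 19 -> NA
Op 3: add NB@13 -> ring=[13:NB,19:NA]
Op 4: route key 37: none >= 37, wrap to smallest pos 13 -> NB
Op 5: add NC@62 -> ring=[13:NB,19:NA,62:NC]
Op 6: add ND@1 -> ring=[1:ND,13:NB,19:NA,62:NC]
Op 7: route key 88: none >= 88, wrap to smallest pos 1 -> ND
Op 8: route key 97: none >= 97, wrap to smallest pos 1 -> ND
Op 9: add NE@84 -> ring=[1:ND,13:NB,19:NA,62:NC,84:NE]
Op 10: route key 24: smallest pos >= 24 is 62 -> NC
Op 11: route key 62: smallest pos >= 62 is 62 -> NC
Op 12: add NF@50 -> ring=[1:ND,13:NB,19:NA,50:NF,62:NC,84:NE]

Answer: NA NB ND ND NC NC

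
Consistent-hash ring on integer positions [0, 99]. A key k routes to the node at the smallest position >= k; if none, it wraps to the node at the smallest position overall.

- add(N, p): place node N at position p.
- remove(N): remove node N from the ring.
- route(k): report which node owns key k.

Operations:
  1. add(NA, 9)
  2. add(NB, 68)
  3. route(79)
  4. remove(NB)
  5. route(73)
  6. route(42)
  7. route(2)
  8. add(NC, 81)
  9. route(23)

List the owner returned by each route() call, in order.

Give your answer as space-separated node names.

Answer: NA NA NA NA NC

Derivation:
Op 1: add NA@9 -> ring=[9:NA]
Op 2: add NB@68 -> ring=[9:NA,68:NB]
Op 3: route key 79: none >= 79, wrap to smallest pos 9 -> NA
Op 4: remove NB -> ring=[9:NA]
Op 5: route key 73: none >= 73, wrap to smallest pos 9 -> NA
Op 6: route key 42: none >= 42, wrap to smallest pos 9 -> NA
Op 7: route key 2: smallest pos >= 2 is 9 -> NA
Op 8: add NC@81 -> ring=[9:NA,81:NC]
Op 9: route key 23: smallest pos >= 23 is 81 -> NC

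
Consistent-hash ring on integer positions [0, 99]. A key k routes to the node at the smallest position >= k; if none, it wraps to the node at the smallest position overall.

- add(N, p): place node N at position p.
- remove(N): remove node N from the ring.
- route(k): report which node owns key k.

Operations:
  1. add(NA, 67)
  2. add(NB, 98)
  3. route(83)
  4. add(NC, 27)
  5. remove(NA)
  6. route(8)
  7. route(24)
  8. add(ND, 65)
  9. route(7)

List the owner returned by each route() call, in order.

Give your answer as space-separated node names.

Answer: NB NC NC NC

Derivation:
Op 1: add NA@67 -> ring=[67:NA]
Op 2: add NB@98 -> ring=[67:NA,98:NB]
Op 3: route key 83: smallest pos >= 83 is 98 -> NB
Op 4: add NC@27 -> ring=[27:NC,67:NA,98:NB]
Op 5: remove NA -> ring=[27:NC,98:NB]
Op 6: route key 8: smallest pos >= 8 is 27 -> NC
Op 7: route key 24: smallest pos >= 24 is 27 -> NC
Op 8: add ND@65 -> ring=[27:NC,65:ND,98:NB]
Op 9: route key 7: smallest pos >= 7 is 27 -> NC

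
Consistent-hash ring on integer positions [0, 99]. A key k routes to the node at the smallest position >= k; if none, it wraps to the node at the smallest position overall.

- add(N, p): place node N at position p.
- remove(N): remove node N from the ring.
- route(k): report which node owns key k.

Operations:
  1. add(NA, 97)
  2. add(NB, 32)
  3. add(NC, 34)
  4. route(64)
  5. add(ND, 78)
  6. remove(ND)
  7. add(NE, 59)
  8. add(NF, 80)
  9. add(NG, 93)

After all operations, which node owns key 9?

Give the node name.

Op 1: add NA@97 -> ring=[97:NA]
Op 2: add NB@32 -> ring=[32:NB,97:NA]
Op 3: add NC@34 -> ring=[32:NB,34:NC,97:NA]
Op 4: route key 64: smallest pos >= 64 is 97 -> NA
Op 5: add ND@78 -> ring=[32:NB,34:NC,78:ND,97:NA]
Op 6: remove ND -> ring=[32:NB,34:NC,97:NA]
Op 7: add NE@59 -> ring=[32:NB,34:NC,59:NE,97:NA]
Op 8: add NF@80 -> ring=[32:NB,34:NC,59:NE,80:NF,97:NA]
Op 9: add NG@93 -> ring=[32:NB,34:NC,59:NE,80:NF,93:NG,97:NA]
Final route key 9: smallest pos >= 9 is 32 -> NB

Answer: NB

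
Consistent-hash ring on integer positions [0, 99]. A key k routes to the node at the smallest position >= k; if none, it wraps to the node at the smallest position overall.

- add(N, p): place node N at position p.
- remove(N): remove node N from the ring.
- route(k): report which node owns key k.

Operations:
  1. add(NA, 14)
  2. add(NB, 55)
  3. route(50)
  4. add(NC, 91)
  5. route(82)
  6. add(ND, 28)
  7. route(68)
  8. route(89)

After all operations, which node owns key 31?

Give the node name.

Op 1: add NA@14 -> ring=[14:NA]
Op 2: add NB@55 -> ring=[14:NA,55:NB]
Op 3: route key 50: smallest pos >= 50 is 55 -> NB
Op 4: add NC@91 -> ring=[14:NA,55:NB,91:NC]
Op 5: route key 82: smallest pos >= 82 is 91 -> NC
Op 6: add ND@28 -> ring=[14:NA,28:ND,55:NB,91:NC]
Op 7: route key 68: smallest pos >= 68 is 91 -> NC
Op 8: route key 89: smallest pos >= 89 is 91 -> NC
Final route key 31: smallest pos >= 31 is 55 -> NB

Answer: NB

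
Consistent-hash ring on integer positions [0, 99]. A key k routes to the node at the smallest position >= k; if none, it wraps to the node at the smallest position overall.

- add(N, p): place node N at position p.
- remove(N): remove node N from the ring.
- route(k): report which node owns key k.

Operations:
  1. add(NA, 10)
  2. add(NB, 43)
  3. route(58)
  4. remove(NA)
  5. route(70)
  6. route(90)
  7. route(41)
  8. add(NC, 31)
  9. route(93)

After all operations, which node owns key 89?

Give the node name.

Answer: NC

Derivation:
Op 1: add NA@10 -> ring=[10:NA]
Op 2: add NB@43 -> ring=[10:NA,43:NB]
Op 3: route key 58: none >= 58, wrap to smallest pos 10 -> NA
Op 4: remove NA -> ring=[43:NB]
Op 5: route key 70: none >= 70, wrap to smallest pos 43 -> NB
Op 6: route key 90: none >= 90, wrap to smallest pos 43 -> NB
Op 7: route key 41: smallest pos >= 41 is 43 -> NB
Op 8: add NC@31 -> ring=[31:NC,43:NB]
Op 9: route key 93: none >= 93, wrap to smallest pos 31 -> NC
Final route key 89: none >= 89, wrap to smallest pos 31 -> NC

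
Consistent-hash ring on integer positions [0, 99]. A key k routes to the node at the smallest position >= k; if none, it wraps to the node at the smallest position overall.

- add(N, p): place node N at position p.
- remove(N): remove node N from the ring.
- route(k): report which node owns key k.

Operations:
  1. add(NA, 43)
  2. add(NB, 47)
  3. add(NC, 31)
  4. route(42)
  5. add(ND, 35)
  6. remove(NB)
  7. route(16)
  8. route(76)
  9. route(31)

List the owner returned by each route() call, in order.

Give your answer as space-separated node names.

Op 1: add NA@43 -> ring=[43:NA]
Op 2: add NB@47 -> ring=[43:NA,47:NB]
Op 3: add NC@31 -> ring=[31:NC,43:NA,47:NB]
Op 4: route key 42: smallest pos >= 42 is 43 -> NA
Op 5: add ND@35 -> ring=[31:NC,35:ND,43:NA,47:NB]
Op 6: remove NB -> ring=[31:NC,35:ND,43:NA]
Op 7: route key 16: smallest pos >= 16 is 31 -> NC
Op 8: route key 76: none >= 76, wrap to smallest pos 31 -> NC
Op 9: route key 31: smallest pos >= 31 is 31 -> NC

Answer: NA NC NC NC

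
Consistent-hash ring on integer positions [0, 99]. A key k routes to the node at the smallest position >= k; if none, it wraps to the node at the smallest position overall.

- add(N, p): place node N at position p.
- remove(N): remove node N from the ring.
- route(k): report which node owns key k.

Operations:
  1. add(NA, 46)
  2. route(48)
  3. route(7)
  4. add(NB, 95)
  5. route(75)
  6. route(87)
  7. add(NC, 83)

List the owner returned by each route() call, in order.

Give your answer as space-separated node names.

Op 1: add NA@46 -> ring=[46:NA]
Op 2: route key 48: none >= 48, wrap to smallest pos 46 -> NA
Op 3: route key 7: smallest pos >= 7 is 46 -> NA
Op 4: add NB@95 -> ring=[46:NA,95:NB]
Op 5: route key 75: smallest pos >= 75 is 95 -> NB
Op 6: route key 87: smallest pos >= 87 is 95 -> NB
Op 7: add NC@83 -> ring=[46:NA,83:NC,95:NB]

Answer: NA NA NB NB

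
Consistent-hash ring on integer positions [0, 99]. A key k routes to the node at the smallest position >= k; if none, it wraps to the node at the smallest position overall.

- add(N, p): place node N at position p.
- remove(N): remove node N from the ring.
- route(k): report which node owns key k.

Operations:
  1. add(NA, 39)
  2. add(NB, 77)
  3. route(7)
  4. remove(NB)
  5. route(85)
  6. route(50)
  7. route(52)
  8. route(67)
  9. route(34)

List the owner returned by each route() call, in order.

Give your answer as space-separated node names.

Answer: NA NA NA NA NA NA

Derivation:
Op 1: add NA@39 -> ring=[39:NA]
Op 2: add NB@77 -> ring=[39:NA,77:NB]
Op 3: route key 7: smallest pos >= 7 is 39 -> NA
Op 4: remove NB -> ring=[39:NA]
Op 5: route key 85: none >= 85, wrap to smallest pos 39 -> NA
Op 6: route key 50: none >= 50, wrap to smallest pos 39 -> NA
Op 7: route key 52: none >= 52, wrap to smallest pos 39 -> NA
Op 8: route key 67: none >= 67, wrap to smallest pos 39 -> NA
Op 9: route key 34: smallest pos >= 34 is 39 -> NA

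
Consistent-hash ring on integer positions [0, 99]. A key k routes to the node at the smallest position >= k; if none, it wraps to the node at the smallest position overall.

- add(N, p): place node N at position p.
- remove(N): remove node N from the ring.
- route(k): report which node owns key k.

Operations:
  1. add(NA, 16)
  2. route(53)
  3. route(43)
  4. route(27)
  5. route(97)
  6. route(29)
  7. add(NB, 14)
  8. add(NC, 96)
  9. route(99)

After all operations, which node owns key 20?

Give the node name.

Op 1: add NA@16 -> ring=[16:NA]
Op 2: route key 53: none >= 53, wrap to smallest pos 16 -> NA
Op 3: route key 43: none >= 43, wrap to smallest pos 16 -> NA
Op 4: route key 27: none >= 27, wrap to smallest pos 16 -> NA
Op 5: route key 97: none >= 97, wrap to smallest pos 16 -> NA
Op 6: route key 29: none >= 29, wrap to smallest pos 16 -> NA
Op 7: add NB@14 -> ring=[14:NB,16:NA]
Op 8: add NC@96 -> ring=[14:NB,16:NA,96:NC]
Op 9: route key 99: none >= 99, wrap to smallest pos 14 -> NB
Final route key 20: smallest pos >= 20 is 96 -> NC

Answer: NC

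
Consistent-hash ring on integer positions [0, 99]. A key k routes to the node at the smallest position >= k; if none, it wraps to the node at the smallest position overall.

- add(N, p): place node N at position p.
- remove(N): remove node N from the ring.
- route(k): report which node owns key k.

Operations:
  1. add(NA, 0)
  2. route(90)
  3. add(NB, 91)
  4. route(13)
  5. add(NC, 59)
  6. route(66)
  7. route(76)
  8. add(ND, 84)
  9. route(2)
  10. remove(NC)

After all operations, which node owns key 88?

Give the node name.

Answer: NB

Derivation:
Op 1: add NA@0 -> ring=[0:NA]
Op 2: route key 90: none >= 90, wrap to smallest pos 0 -> NA
Op 3: add NB@91 -> ring=[0:NA,91:NB]
Op 4: route key 13: smallest pos >= 13 is 91 -> NB
Op 5: add NC@59 -> ring=[0:NA,59:NC,91:NB]
Op 6: route key 66: smallest pos >= 66 is 91 -> NB
Op 7: route key 76: smallest pos >= 76 is 91 -> NB
Op 8: add ND@84 -> ring=[0:NA,59:NC,84:ND,91:NB]
Op 9: route key 2: smallest pos >= 2 is 59 -> NC
Op 10: remove NC -> ring=[0:NA,84:ND,91:NB]
Final route key 88: smallest pos >= 88 is 91 -> NB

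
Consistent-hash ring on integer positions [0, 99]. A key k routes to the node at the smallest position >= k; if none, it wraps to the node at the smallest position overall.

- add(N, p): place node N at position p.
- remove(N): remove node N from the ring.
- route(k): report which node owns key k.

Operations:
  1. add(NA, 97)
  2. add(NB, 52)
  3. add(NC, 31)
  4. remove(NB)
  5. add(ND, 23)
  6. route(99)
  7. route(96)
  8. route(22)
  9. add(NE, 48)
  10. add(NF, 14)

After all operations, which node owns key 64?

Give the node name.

Op 1: add NA@97 -> ring=[97:NA]
Op 2: add NB@52 -> ring=[52:NB,97:NA]
Op 3: add NC@31 -> ring=[31:NC,52:NB,97:NA]
Op 4: remove NB -> ring=[31:NC,97:NA]
Op 5: add ND@23 -> ring=[23:ND,31:NC,97:NA]
Op 6: route key 99: none >= 99, wrap to smallest pos 23 -> ND
Op 7: route key 96: smallest pos >= 96 is 97 -> NA
Op 8: route key 22: smallest pos >= 22 is 23 -> ND
Op 9: add NE@48 -> ring=[23:ND,31:NC,48:NE,97:NA]
Op 10: add NF@14 -> ring=[14:NF,23:ND,31:NC,48:NE,97:NA]
Final route key 64: smallest pos >= 64 is 97 -> NA

Answer: NA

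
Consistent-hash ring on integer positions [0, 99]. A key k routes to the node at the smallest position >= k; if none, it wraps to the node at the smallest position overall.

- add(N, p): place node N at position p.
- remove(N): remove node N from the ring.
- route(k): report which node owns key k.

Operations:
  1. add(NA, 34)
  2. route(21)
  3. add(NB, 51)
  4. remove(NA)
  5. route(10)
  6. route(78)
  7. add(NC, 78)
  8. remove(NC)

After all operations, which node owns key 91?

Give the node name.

Answer: NB

Derivation:
Op 1: add NA@34 -> ring=[34:NA]
Op 2: route key 21: smallest pos >= 21 is 34 -> NA
Op 3: add NB@51 -> ring=[34:NA,51:NB]
Op 4: remove NA -> ring=[51:NB]
Op 5: route key 10: smallest pos >= 10 is 51 -> NB
Op 6: route key 78: none >= 78, wrap to smallest pos 51 -> NB
Op 7: add NC@78 -> ring=[51:NB,78:NC]
Op 8: remove NC -> ring=[51:NB]
Final route key 91: none >= 91, wrap to smallest pos 51 -> NB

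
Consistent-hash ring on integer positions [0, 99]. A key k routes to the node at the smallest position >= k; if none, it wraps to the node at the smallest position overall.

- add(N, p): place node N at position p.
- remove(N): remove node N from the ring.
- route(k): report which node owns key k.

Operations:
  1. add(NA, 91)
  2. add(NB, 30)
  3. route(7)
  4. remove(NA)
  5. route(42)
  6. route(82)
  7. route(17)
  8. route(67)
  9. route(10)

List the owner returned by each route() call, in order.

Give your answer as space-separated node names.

Answer: NB NB NB NB NB NB

Derivation:
Op 1: add NA@91 -> ring=[91:NA]
Op 2: add NB@30 -> ring=[30:NB,91:NA]
Op 3: route key 7: smallest pos >= 7 is 30 -> NB
Op 4: remove NA -> ring=[30:NB]
Op 5: route key 42: none >= 42, wrap to smallest pos 30 -> NB
Op 6: route key 82: none >= 82, wrap to smallest pos 30 -> NB
Op 7: route key 17: smallest pos >= 17 is 30 -> NB
Op 8: route key 67: none >= 67, wrap to smallest pos 30 -> NB
Op 9: route key 10: smallest pos >= 10 is 30 -> NB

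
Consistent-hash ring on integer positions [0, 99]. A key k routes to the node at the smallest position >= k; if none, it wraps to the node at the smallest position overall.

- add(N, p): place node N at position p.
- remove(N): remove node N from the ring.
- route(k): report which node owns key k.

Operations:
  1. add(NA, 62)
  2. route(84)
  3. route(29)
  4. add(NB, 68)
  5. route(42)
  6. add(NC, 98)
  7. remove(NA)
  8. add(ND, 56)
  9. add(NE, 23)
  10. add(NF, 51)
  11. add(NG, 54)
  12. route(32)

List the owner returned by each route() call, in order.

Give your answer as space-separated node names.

Answer: NA NA NA NF

Derivation:
Op 1: add NA@62 -> ring=[62:NA]
Op 2: route key 84: none >= 84, wrap to smallest pos 62 -> NA
Op 3: route key 29: smallest pos >= 29 is 62 -> NA
Op 4: add NB@68 -> ring=[62:NA,68:NB]
Op 5: route key 42: smallest pos >= 42 is 62 -> NA
Op 6: add NC@98 -> ring=[62:NA,68:NB,98:NC]
Op 7: remove NA -> ring=[68:NB,98:NC]
Op 8: add ND@56 -> ring=[56:ND,68:NB,98:NC]
Op 9: add NE@23 -> ring=[23:NE,56:ND,68:NB,98:NC]
Op 10: add NF@51 -> ring=[23:NE,51:NF,56:ND,68:NB,98:NC]
Op 11: add NG@54 -> ring=[23:NE,51:NF,54:NG,56:ND,68:NB,98:NC]
Op 12: route key 32: smallest pos >= 32 is 51 -> NF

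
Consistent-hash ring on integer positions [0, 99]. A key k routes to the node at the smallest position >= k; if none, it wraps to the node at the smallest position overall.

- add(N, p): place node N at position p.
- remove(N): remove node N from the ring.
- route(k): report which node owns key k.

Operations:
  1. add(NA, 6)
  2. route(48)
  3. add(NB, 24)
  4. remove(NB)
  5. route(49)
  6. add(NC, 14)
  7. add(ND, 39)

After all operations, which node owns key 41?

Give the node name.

Answer: NA

Derivation:
Op 1: add NA@6 -> ring=[6:NA]
Op 2: route key 48: none >= 48, wrap to smallest pos 6 -> NA
Op 3: add NB@24 -> ring=[6:NA,24:NB]
Op 4: remove NB -> ring=[6:NA]
Op 5: route key 49: none >= 49, wrap to smallest pos 6 -> NA
Op 6: add NC@14 -> ring=[6:NA,14:NC]
Op 7: add ND@39 -> ring=[6:NA,14:NC,39:ND]
Final route key 41: none >= 41, wrap to smallest pos 6 -> NA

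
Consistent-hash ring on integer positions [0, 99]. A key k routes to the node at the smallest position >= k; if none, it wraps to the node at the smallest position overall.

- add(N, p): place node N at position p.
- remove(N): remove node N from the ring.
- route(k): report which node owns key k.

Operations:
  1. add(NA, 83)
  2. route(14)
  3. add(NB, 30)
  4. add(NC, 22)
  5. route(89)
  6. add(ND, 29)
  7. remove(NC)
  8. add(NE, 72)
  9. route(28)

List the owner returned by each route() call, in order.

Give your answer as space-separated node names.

Op 1: add NA@83 -> ring=[83:NA]
Op 2: route key 14: smallest pos >= 14 is 83 -> NA
Op 3: add NB@30 -> ring=[30:NB,83:NA]
Op 4: add NC@22 -> ring=[22:NC,30:NB,83:NA]
Op 5: route key 89: none >= 89, wrap to smallest pos 22 -> NC
Op 6: add ND@29 -> ring=[22:NC,29:ND,30:NB,83:NA]
Op 7: remove NC -> ring=[29:ND,30:NB,83:NA]
Op 8: add NE@72 -> ring=[29:ND,30:NB,72:NE,83:NA]
Op 9: route key 28: smallest pos >= 28 is 29 -> ND

Answer: NA NC ND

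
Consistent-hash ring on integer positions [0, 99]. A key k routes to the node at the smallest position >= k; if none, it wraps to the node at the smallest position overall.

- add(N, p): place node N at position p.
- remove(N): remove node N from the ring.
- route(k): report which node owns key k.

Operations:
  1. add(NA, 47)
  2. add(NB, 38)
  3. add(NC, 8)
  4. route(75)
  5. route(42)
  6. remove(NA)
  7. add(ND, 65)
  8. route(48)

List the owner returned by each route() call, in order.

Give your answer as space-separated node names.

Op 1: add NA@47 -> ring=[47:NA]
Op 2: add NB@38 -> ring=[38:NB,47:NA]
Op 3: add NC@8 -> ring=[8:NC,38:NB,47:NA]
Op 4: route key 75: none >= 75, wrap to smallest pos 8 -> NC
Op 5: route key 42: smallest pos >= 42 is 47 -> NA
Op 6: remove NA -> ring=[8:NC,38:NB]
Op 7: add ND@65 -> ring=[8:NC,38:NB,65:ND]
Op 8: route key 48: smallest pos >= 48 is 65 -> ND

Answer: NC NA ND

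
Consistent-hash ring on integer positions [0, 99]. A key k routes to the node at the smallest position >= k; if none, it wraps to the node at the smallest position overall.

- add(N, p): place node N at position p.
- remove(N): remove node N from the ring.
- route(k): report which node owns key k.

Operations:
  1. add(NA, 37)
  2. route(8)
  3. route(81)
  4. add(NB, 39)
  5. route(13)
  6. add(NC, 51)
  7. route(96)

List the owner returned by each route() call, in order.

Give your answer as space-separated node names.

Answer: NA NA NA NA

Derivation:
Op 1: add NA@37 -> ring=[37:NA]
Op 2: route key 8: smallest pos >= 8 is 37 -> NA
Op 3: route key 81: none >= 81, wrap to smallest pos 37 -> NA
Op 4: add NB@39 -> ring=[37:NA,39:NB]
Op 5: route key 13: smallest pos >= 13 is 37 -> NA
Op 6: add NC@51 -> ring=[37:NA,39:NB,51:NC]
Op 7: route key 96: none >= 96, wrap to smallest pos 37 -> NA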